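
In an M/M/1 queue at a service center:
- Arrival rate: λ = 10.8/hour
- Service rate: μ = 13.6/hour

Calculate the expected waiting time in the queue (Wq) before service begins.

First, compute utilization: ρ = λ/μ = 10.8/13.6 = 0.7941
For M/M/1: Wq = λ/(μ(μ-λ))
Wq = 10.8/(13.6 × (13.6-10.8))
Wq = 10.8/(13.6 × 2.80)
Wq = 0.2836 hours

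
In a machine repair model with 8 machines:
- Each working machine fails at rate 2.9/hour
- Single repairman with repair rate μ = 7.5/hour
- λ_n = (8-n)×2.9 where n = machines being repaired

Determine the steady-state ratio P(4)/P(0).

P(4)/P(0) = ∏_{i=0}^{4-1} λ_i/μ_{i+1}
= (8-0)×2.9/7.5 × (8-1)×2.9/7.5 × (8-2)×2.9/7.5 × (8-3)×2.9/7.5
= 37.5540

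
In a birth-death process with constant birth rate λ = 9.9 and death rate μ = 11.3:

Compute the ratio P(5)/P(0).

For constant rates: P(n)/P(0) = (λ/μ)^n
P(5)/P(0) = (9.9/11.3)^5 = 0.87611^5 = 0.5162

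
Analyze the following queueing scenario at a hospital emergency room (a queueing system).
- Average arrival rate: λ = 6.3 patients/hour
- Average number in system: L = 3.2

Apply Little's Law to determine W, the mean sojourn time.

Little's Law: L = λW, so W = L/λ
W = 3.2/6.3 = 0.5079 hours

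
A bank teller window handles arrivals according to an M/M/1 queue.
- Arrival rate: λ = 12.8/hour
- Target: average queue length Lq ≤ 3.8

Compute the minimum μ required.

For M/M/1: Lq = λ²/(μ(μ-λ))
Need Lq ≤ 3.8, i.e. μ(μ-λ) ≥ λ²/3.8
μ² - 12.8μ - 163.84/3.8 ≥ 0  →  μ² - 12.8μ - 43.1158 ≥ 0
Quadratic formula (positive root): μ = [λ + √(λ² + 4×43.1158)]/2
Discriminant: 163.84 + 4×43.1158 = 336.3032, √336.3032 = 18.3386
μ ≥ (12.8 + 18.3386)/2 = 15.5693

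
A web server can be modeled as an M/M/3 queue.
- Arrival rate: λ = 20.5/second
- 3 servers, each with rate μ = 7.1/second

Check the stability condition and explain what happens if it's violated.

Stability requires ρ = λ/(cμ) < 1
ρ = 20.5/(3 × 7.1) = 20.5/21.30 = 0.9624
Since 0.9624 < 1, the system is STABLE.
The servers are busy 96.24% of the time.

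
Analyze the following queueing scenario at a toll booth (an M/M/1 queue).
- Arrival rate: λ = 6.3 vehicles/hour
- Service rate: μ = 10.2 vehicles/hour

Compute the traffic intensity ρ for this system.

Server utilization: ρ = λ/μ
ρ = 6.3/10.2 = 0.6176
The server is busy 61.76% of the time.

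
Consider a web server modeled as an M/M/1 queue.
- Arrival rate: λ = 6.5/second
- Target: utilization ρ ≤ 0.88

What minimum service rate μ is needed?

ρ = λ/μ, so μ = λ/ρ
μ ≥ 6.5/0.88 = 7.3864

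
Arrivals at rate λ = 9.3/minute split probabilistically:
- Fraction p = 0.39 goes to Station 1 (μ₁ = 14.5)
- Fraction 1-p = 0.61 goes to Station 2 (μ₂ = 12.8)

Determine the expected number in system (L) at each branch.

Effective rates: λ₁ = 9.3×0.39 = 3.627, λ₂ = 9.3×0.61 = 5.673
Station 1: ρ₁ = 3.627/14.5 = 0.25014, L₁ = ρ₁/(1-ρ₁) = 0.25014/(1-0.25014) = 0.3336
Station 2: ρ₂ = 5.673/12.8 = 0.4432, L₂ = ρ₂/(1-ρ₂) = 0.4432/(1-0.4432) = 0.7960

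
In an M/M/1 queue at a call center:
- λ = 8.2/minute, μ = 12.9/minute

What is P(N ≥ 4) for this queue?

ρ = λ/μ = 8.2/12.9 = 0.6357
P(N ≥ n) = ρⁿ
P(N ≥ 4) = 0.6357^4
P(N ≥ 4) = 0.1633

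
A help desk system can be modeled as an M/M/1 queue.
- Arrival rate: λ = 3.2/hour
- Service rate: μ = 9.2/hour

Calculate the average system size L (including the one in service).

ρ = λ/μ = 3.2/9.2 = 0.3478
For M/M/1: L = λ/(μ-λ)
L = 3.2/(9.2-3.2) = 3.2/6.00
L = 0.5333 tickets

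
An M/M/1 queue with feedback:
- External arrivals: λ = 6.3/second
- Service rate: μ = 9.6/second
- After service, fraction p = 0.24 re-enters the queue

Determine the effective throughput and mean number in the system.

Effective arrival rate: λ_eff = λ/(1-p) = 6.3/(1-0.24) = 6.3/0.76 = 8.289474
ρ = λ_eff/μ = 8.289474/9.6 = 0.863487
L = ρ/(1-ρ) = 0.863487/(1-0.863487) = 6.3253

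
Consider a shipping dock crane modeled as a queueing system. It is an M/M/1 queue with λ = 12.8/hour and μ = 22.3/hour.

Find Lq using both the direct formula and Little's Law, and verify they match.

Method 1 (direct): Lq = λ²/(μ(μ-λ)) = 163.84/(22.3 × 9.50) = 0.7734

Method 2 (Little's Law):
W = 1/(μ-λ) = 1/9.50 = 0.10526
Wq = W - 1/μ = 0.10526 - 0.044843 = 0.06042
Lq = λWq = 12.8 × 0.06042 = 0.7734 ✔ (matches Method 1)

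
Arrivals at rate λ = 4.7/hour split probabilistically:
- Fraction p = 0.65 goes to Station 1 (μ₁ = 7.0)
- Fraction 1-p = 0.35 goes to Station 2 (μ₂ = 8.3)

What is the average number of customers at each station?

Effective rates: λ₁ = 4.7×0.65 = 3.055, λ₂ = 4.7×0.35 = 1.645
Station 1: ρ₁ = 3.055/7.0 = 0.43643, L₁ = ρ₁/(1-ρ₁) = 0.43643/(1-0.43643) = 0.7744
Station 2: ρ₂ = 1.645/8.3 = 0.1982, L₂ = ρ₂/(1-ρ₂) = 0.1982/(1-0.1982) = 0.2472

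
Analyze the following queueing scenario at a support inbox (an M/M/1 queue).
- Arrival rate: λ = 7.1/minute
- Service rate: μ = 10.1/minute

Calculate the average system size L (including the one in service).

ρ = λ/μ = 7.1/10.1 = 0.7030
For M/M/1: L = λ/(μ-λ)
L = 7.1/(10.1-7.1) = 7.1/3.00
L = 2.3667 emails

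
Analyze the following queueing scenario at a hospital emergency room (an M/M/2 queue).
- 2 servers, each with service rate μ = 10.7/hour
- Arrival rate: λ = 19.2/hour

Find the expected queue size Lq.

Traffic intensity: ρ = λ/(cμ) = 19.2/(2×10.7) = 0.8972
Since ρ = 0.8972 < 1, system is stable.
Offered load a = λ/μ = cρ = 19.2/10.7 = 1.7944
P₀ = [ Σₙ₌₀^1 aⁿ/n! + a^2/(2!(1-ρ)) ]⁻¹
Σ = a^0/0! + a^1/1! = 1.0000 + 1.7944 = 2.7944
a^2/(2!(1-ρ)) = 3.219845/(2 × 0.1028037) = 15.6602
P₀ = 1/(2.7944 + 15.6602) = 0.05419
Lq = P₀·a^2·ρ / (2!(1-ρ)²) = 0.0541872 × 3.21984 × 0.897196 / (2 × 0.0105686) = 7.4058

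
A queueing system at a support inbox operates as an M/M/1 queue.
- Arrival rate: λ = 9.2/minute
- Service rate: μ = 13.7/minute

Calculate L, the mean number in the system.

ρ = λ/μ = 9.2/13.7 = 0.6715
For M/M/1: L = λ/(μ-λ)
L = 9.2/(13.7-9.2) = 9.2/4.50
L = 2.0444 emails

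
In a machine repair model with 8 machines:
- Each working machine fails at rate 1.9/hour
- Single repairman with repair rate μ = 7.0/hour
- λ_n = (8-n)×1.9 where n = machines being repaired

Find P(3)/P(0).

P(3)/P(0) = ∏_{i=0}^{3-1} λ_i/μ_{i+1}
= (8-0)×1.9/7.0 × (8-1)×1.9/7.0 × (8-2)×1.9/7.0
= 6.7190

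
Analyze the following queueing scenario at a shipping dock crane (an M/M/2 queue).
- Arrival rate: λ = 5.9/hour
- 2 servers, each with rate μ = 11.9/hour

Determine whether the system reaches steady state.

Stability requires ρ = λ/(cμ) < 1
ρ = 5.9/(2 × 11.9) = 5.9/23.80 = 0.2479
Since 0.2479 < 1, the system is STABLE.
The servers are busy 24.79% of the time.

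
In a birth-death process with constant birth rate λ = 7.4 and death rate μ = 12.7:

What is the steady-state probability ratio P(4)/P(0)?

For constant rates: P(n)/P(0) = (λ/μ)^n
P(4)/P(0) = (7.4/12.7)^4 = 0.5827^4 = 0.1153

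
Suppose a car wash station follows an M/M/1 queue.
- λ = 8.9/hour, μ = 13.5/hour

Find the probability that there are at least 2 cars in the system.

ρ = λ/μ = 8.9/13.5 = 0.65926
P(N ≥ n) = ρⁿ
P(N ≥ 2) = 0.65926^2
P(N ≥ 2) = 0.4346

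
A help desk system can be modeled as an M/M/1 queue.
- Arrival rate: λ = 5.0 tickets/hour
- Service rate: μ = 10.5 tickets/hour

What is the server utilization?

Server utilization: ρ = λ/μ
ρ = 5.0/10.5 = 0.4762
The server is busy 47.62% of the time.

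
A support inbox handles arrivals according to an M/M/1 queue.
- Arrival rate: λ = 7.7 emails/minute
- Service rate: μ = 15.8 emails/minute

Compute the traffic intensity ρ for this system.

Server utilization: ρ = λ/μ
ρ = 7.7/15.8 = 0.4873
The server is busy 48.73% of the time.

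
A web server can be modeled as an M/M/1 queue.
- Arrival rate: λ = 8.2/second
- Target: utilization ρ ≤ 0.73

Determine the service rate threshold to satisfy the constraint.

ρ = λ/μ, so μ = λ/ρ
μ ≥ 8.2/0.73 = 11.2329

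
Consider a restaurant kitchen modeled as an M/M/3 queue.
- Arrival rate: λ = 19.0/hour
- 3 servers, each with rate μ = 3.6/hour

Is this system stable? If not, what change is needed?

Stability requires ρ = λ/(cμ) < 1
ρ = 19.0/(3 × 3.6) = 19.0/10.80 = 1.7593
Since 1.7593 ≥ 1, the system is UNSTABLE.
Need c > λ/μ = 19.0/3.6 = 5.28.
Minimum servers needed: c = 6.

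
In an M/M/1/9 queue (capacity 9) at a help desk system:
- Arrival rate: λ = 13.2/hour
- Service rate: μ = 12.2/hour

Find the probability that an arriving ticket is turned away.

ρ = λ/μ = 13.2/12.2 = 1.08197
P₀ = (1-ρ)/(1-ρ^(K+1)) = (1-1.08197)/(1-1.08197^10) = -0.08197/-1.1986 = 0.06839
P_K = P₀×ρ^K = 0.06839 × 1.08197^9 = 0.06839 × 2.0321 = 0.1390
Blocking probability = 13.90%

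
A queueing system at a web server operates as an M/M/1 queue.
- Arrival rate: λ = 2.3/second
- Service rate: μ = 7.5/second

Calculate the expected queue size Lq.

ρ = λ/μ = 2.3/7.5 = 0.3067
For M/M/1: Lq = λ²/(μ(μ-λ))
Lq = 5.29/(7.5 × 5.20)
Lq = 0.1356 requests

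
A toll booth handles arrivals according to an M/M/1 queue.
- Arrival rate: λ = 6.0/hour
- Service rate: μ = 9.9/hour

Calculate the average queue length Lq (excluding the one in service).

ρ = λ/μ = 6.0/9.9 = 0.6061
For M/M/1: Lq = λ²/(μ(μ-λ))
Lq = 36.00/(9.9 × 3.90)
Lq = 0.9324 vehicles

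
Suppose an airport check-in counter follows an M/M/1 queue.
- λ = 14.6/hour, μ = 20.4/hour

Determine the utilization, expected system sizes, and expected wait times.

Step 1: ρ = λ/μ = 14.6/20.4 = 0.7157
Step 2: L = λ/(μ-λ) = 14.6/5.80 = 2.5172
Step 3: Lq = λ²/(μ(μ-λ)) = 213.16/(20.4×5.80) = 1.8016
Step 4: W = 1/(μ-λ) = 1/5.80 = 0.17241
Step 5: Wq = λ/(μ(μ-λ)) = 14.6/(20.4×5.80) = 0.1234
Step 6: P(0) = 1-ρ = 0.2843
Verify: L = λW = 14.6×0.17241 = 2.5172 ✔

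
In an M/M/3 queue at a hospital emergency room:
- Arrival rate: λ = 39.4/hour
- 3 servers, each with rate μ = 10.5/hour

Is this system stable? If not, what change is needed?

Stability requires ρ = λ/(cμ) < 1
ρ = 39.4/(3 × 10.5) = 39.4/31.50 = 1.2508
Since 1.2508 ≥ 1, the system is UNSTABLE.
Need c > λ/μ = 39.4/10.5 = 3.75.
Minimum servers needed: c = 4.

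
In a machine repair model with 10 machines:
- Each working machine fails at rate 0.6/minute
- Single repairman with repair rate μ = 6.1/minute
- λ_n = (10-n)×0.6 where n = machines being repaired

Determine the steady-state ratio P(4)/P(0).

P(4)/P(0) = ∏_{i=0}^{4-1} λ_i/μ_{i+1}
= (10-0)×0.6/6.1 × (10-1)×0.6/6.1 × (10-2)×0.6/6.1 × (10-3)×0.6/6.1
= 0.4718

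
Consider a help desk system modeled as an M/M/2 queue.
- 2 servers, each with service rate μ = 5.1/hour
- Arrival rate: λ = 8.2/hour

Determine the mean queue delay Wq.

Traffic intensity: ρ = λ/(cμ) = 8.2/(2×5.1) = 0.8039
Since ρ = 0.8039 < 1, system is stable.
Offered load a = λ/μ = cρ = 8.2/5.1 = 1.6078
P₀ = [ Σₙ₌₀^1 aⁿ/n! + a^2/(2!(1-ρ)) ]⁻¹
Σ = a^0/0! + a^1/1! = 1.0000 + 1.6078 = 2.6078
a^2/(2!(1-ρ)) = 2.5852/(2 × 0.19608) = 6.5922
P₀ = 1/(2.6078 + 6.5922) = 0.1087
Lq = P₀·a^2·ρ / (2!(1-ρ)²) = 0.108696 × 2.58516 × 0.803922 / (2 × 0.0384468) = 2.9378
Wq = Lq/λ = 2.9378/8.2 = 0.3583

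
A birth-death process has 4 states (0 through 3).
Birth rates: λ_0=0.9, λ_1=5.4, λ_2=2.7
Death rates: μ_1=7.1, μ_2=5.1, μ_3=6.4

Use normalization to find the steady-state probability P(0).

Ratios P(n)/P(0) = (λ₀···λₙ₋₁)/(μ₁···μₙ):
P(1)/P(0) = (0.9)/(7.1) = 0.1268
P(2)/P(0) = (0.9×5.4)/(7.1×5.1) = 0.1342
P(3)/P(0) = (0.9×5.4×2.7)/(7.1×5.1×6.4) = 0.05662

Normalization: ∑ P(n) = 1
P(0) × (1.0000 + 0.1268 + 0.1342 + 0.05662) = 1
P(0) × 1.3176 = 1
P(0) = 1/1.3176 = 0.7590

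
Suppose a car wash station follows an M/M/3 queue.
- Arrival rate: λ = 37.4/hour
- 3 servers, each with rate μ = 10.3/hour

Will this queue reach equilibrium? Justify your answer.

Stability requires ρ = λ/(cμ) < 1
ρ = 37.4/(3 × 10.3) = 37.4/30.90 = 1.2104
Since 1.2104 ≥ 1, the system is UNSTABLE.
Need c > λ/μ = 37.4/10.3 = 3.63.
Minimum servers needed: c = 4.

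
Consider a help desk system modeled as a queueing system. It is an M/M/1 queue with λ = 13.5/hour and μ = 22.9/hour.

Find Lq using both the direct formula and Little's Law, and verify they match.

Method 1 (direct): Lq = λ²/(μ(μ-λ)) = 182.25/(22.9 × 9.40) = 0.8467

Method 2 (Little's Law):
W = 1/(μ-λ) = 1/9.40 = 0.106383
Wq = W - 1/μ = 0.106383 - 0.0436681 = 0.062715
Lq = λWq = 13.5 × 0.062715 = 0.8467 ✔ (matches Method 1)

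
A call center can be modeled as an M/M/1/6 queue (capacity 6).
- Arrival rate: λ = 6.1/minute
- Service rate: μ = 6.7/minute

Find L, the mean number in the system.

ρ = λ/μ = 6.1/6.7 = 0.9104478
P₀ = (1-ρ)/(1-ρ^(K+1)) = (1-0.9104478)/(1-0.9104478^7) = 0.08955/0.4815 = 0.1860
P_K = P₀×ρ^K = 0.1860 × 0.9104478^6 = 0.1860 × 0.5695 = 0.1059
L = ρ[1 - (K+1)ρ^K + Kρ^(K+1)] / [(1-ρ)(1-ρ^(K+1))]
L = 0.9104478 × (1 - 7×0.5695480 + 6×0.5185437) / ((1 - 0.9104478) × (1 - 0.5185437)) = 2.6274 calls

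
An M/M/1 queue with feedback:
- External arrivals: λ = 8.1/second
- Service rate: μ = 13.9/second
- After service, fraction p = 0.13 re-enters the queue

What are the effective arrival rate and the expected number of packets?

Effective arrival rate: λ_eff = λ/(1-p) = 8.1/(1-0.13) = 8.1/0.87 = 9.3103
ρ = λ_eff/μ = 9.3103/13.9 = 0.6698
L = ρ/(1-ρ) = 0.6698/(1-0.6698) = 2.0285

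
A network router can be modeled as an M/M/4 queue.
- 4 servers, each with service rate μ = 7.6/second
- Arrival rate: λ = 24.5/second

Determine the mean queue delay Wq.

Traffic intensity: ρ = λ/(cμ) = 24.5/(4×7.6) = 0.8059
Since ρ = 0.8059 < 1, system is stable.
Offered load a = λ/μ = cρ = 24.5/7.6 = 3.2237
P₀ = [ Σₙ₌₀^3 aⁿ/n! + a^4/(4!(1-ρ)) ]⁻¹
Σ = a^0/0! + a^1/1! + a^2/2! + a^3/3! = 1.0000 + 3.2237 + 5.1961 + 5.5835 = 15.0033
a^4/(4!(1-ρ)) = 107.9966/(24 × 0.194079) = 23.1857
P₀ = 1/(15.0033 + 23.1857) = 0.02619
Lq = P₀·a^4·ρ / (4!(1-ρ)²) = 0.0261856 × 107.9966 × 0.805921 / (24 × 0.0376666) = 2.5211
Wq = Lq/λ = 2.5211/24.5 = 0.1029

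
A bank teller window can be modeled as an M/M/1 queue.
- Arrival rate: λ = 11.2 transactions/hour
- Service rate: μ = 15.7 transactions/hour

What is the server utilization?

Server utilization: ρ = λ/μ
ρ = 11.2/15.7 = 0.7134
The server is busy 71.34% of the time.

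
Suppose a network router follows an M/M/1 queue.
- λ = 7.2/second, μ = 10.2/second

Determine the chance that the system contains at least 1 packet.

ρ = λ/μ = 7.2/10.2 = 0.7059
P(N ≥ n) = ρⁿ
P(N ≥ 1) = 0.7059^1
P(N ≥ 1) = 0.7059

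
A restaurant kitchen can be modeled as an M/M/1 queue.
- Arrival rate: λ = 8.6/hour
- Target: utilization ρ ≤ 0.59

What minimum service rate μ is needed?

ρ = λ/μ, so μ = λ/ρ
μ ≥ 8.6/0.59 = 14.5763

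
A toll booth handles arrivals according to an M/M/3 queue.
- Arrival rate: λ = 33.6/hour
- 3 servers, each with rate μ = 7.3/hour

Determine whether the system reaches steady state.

Stability requires ρ = λ/(cμ) < 1
ρ = 33.6/(3 × 7.3) = 33.6/21.90 = 1.5342
Since 1.5342 ≥ 1, the system is UNSTABLE.
Need c > λ/μ = 33.6/7.3 = 4.60.
Minimum servers needed: c = 5.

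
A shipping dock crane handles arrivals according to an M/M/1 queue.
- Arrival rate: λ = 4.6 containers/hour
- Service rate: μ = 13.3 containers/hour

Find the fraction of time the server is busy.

Server utilization: ρ = λ/μ
ρ = 4.6/13.3 = 0.3459
The server is busy 34.59% of the time.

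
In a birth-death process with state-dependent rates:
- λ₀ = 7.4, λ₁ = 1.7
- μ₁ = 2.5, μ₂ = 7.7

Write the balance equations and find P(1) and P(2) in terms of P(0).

Balance equations:
State 0: λ₀P₀ = μ₁P₁ → P₁ = (λ₀/μ₁)P₀ = (7.4/2.5)P₀ = 2.9600P₀
State 1: P₂ = (λ₀λ₁)/(μ₁μ₂)P₀ = (7.4×1.7)/(2.5×7.7)P₀ = 0.6535P₀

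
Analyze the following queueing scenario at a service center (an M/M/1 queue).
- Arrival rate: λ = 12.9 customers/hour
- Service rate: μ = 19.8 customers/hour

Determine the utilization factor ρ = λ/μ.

Server utilization: ρ = λ/μ
ρ = 12.9/19.8 = 0.6515
The server is busy 65.15% of the time.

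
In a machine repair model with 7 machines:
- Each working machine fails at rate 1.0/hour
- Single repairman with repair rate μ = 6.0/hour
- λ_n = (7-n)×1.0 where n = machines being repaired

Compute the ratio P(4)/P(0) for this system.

P(4)/P(0) = ∏_{i=0}^{4-1} λ_i/μ_{i+1}
= (7-0)×1.0/6.0 × (7-1)×1.0/6.0 × (7-2)×1.0/6.0 × (7-3)×1.0/6.0
= 0.6481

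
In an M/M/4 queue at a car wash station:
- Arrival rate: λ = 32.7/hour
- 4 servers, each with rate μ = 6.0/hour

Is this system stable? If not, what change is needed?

Stability requires ρ = λ/(cμ) < 1
ρ = 32.7/(4 × 6.0) = 32.7/24.00 = 1.3625
Since 1.3625 ≥ 1, the system is UNSTABLE.
Need c > λ/μ = 32.7/6.0 = 5.45.
Minimum servers needed: c = 6.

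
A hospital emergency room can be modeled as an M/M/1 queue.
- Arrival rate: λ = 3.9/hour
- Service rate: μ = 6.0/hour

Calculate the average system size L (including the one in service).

ρ = λ/μ = 3.9/6.0 = 0.6500
For M/M/1: L = λ/(μ-λ)
L = 3.9/(6.0-3.9) = 3.9/2.10
L = 1.8571 patients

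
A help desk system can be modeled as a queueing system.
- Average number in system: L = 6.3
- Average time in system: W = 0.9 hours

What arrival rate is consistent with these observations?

Little's Law: L = λW, so λ = L/W
λ = 6.3/0.9 = 7.0000 tickets/hour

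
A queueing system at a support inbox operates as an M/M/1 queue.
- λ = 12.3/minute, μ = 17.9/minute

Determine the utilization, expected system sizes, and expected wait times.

Step 1: ρ = λ/μ = 12.3/17.9 = 0.6872
Step 2: L = λ/(μ-λ) = 12.3/5.60 = 2.1964
Step 3: Lq = λ²/(μ(μ-λ)) = 151.29/(17.9×5.60) = 1.5093
Step 4: W = 1/(μ-λ) = 1/5.60 = 0.17857
Step 5: Wq = λ/(μ(μ-λ)) = 12.3/(17.9×5.60) = 0.1227
Step 6: P(0) = 1-ρ = 0.3128
Verify: L = λW = 12.3×0.17857 = 2.1964 ✔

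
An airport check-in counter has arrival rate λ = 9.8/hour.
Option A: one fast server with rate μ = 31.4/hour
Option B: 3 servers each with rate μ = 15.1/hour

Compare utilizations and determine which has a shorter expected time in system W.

Option A: single server μ = 31.4 (M/M/1)
  ρ_A = 9.8/31.4 = 0.3121
  W_A = 1/(μ-λ) = 1/(31.4-9.8) = 1/21.60 = 0.04630

Option B: 3 servers μ = 15.1 (M/M/3)
  ρ_B = λ/(cμ) = 9.8/(3×15.1) = 0.2163
  Offered load a = λ/μ = cρ = 9.8/15.1 = 0.6490
  P₀ = [ Σₙ₌₀^2 aⁿ/n! + a^3/(3!(1-ρ)) ]⁻¹
  Σ = a^0/0! + a^1/1! + a^2/2! = 1.0000 + 0.6490 + 0.2106 = 1.8596
  a^3/(3!(1-ρ)) = 0.2734/(6 × 0.7837) = 0.05814
  P₀ = 1/(1.8596 + 0.05814) = 0.5214
  Lq = P₀·a^3·ρ / (3!(1-ρ)²) = 0.52144 × 0.27337 × 0.21634 / (6 × 0.61413) = 0.008369
  Wq_B = Lq/λ = 0.008369/9.8 = 0.0008540
  W_B = Wq_B + 1/μ = 0.0008540 + 0.06623 = 0.06708

Since W_A = 0.04630 < W_B = 0.06708, Option A (single fast server) has the shorter time in system.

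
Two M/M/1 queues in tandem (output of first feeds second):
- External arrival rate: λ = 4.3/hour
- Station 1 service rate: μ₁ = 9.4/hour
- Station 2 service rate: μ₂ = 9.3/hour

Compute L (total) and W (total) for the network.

By Jackson's theorem, each station behaves as independent M/M/1.
Station 1: ρ₁ = 4.3/9.4 = 0.4574, L₁ = ρ₁/(1-ρ₁) = λ/(μ₁-λ) = 4.3/5.10 = 0.8431
Station 2: ρ₂ = 4.3/9.3 = 0.4624, L₂ = ρ₂/(1-ρ₂) = λ/(μ₂-λ) = 4.3/5.00 = 0.8600
Total: L = L₁ + L₂ = 0.8431 + 0.8600 = 1.7031
W = L/λ = 1.7031/4.3 = 0.3961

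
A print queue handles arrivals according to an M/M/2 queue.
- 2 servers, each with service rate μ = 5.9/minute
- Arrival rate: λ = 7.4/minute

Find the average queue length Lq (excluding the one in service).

Traffic intensity: ρ = λ/(cμ) = 7.4/(2×5.9) = 0.6271
Since ρ = 0.6271 < 1, system is stable.
Offered load a = λ/μ = cρ = 7.4/5.9 = 1.2542
P₀ = [ Σₙ₌₀^1 aⁿ/n! + a^2/(2!(1-ρ)) ]⁻¹
Σ = a^0/0! + a^1/1! = 1.0000 + 1.2542 = 2.2542
a^2/(2!(1-ρ)) = 1.5731/(2 × 0.37288) = 2.1094
P₀ = 1/(2.2542 + 2.1094) = 0.2292
Lq = P₀·a^2·ρ / (2!(1-ρ)²) = 0.22917 × 1.5731 × 0.62712 / (2 × 0.13904) = 0.8130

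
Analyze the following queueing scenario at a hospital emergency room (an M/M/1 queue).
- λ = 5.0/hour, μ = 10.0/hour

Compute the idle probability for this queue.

ρ = λ/μ = 5.0/10.0 = 0.5000
P(0) = 1 - ρ = 1 - 0.5000 = 0.5000
The server is idle 50.00% of the time.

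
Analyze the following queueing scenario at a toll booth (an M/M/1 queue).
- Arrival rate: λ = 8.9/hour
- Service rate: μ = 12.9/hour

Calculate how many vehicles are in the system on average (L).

ρ = λ/μ = 8.9/12.9 = 0.6899
For M/M/1: L = λ/(μ-λ)
L = 8.9/(12.9-8.9) = 8.9/4.00
L = 2.2250 vehicles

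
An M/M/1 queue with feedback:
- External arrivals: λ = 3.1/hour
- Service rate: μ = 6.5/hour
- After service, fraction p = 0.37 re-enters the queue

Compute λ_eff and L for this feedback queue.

Effective arrival rate: λ_eff = λ/(1-p) = 3.1/(1-0.37) = 3.1/0.63 = 4.9206
ρ = λ_eff/μ = 4.9206/6.5 = 0.75702
L = ρ/(1-ρ) = 0.75702/(1-0.75702) = 3.1156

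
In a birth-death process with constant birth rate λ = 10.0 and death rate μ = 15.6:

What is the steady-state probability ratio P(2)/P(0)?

For constant rates: P(n)/P(0) = (λ/μ)^n
P(2)/P(0) = (10.0/15.6)^2 = 0.6410^2 = 0.4109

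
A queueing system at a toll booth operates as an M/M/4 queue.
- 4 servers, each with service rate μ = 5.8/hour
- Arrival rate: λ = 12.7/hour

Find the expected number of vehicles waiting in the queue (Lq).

Traffic intensity: ρ = λ/(cμ) = 12.7/(4×5.8) = 0.5474
Since ρ = 0.5474 < 1, system is stable.
Offered load a = λ/μ = cρ = 12.7/5.8 = 2.1897
P₀ = [ Σₙ₌₀^3 aⁿ/n! + a^4/(4!(1-ρ)) ]⁻¹
Σ = a^0/0! + a^1/1! + a^2/2! + a^3/3! = 1.0000 + 2.1897 + 2.3973 + 1.7497 = 7.3367
a^4/(4!(1-ρ)) = 22.9881/(24 × 0.452586) = 2.1164
P₀ = 1/(7.3367 + 2.1164) = 0.1058
Lq = P₀·a^4·ρ / (4!(1-ρ)²) = 0.10579 × 22.9881 × 0.54741 / (24 × 0.20483) = 0.2708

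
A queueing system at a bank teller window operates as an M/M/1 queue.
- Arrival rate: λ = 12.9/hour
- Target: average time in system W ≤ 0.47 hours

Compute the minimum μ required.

For M/M/1: W = 1/(μ-λ)
Need W ≤ 0.47, so 1/(μ-λ) ≤ 0.47
μ - λ ≥ 1/0.47 = 2.1277
μ ≥ 12.9 + 2.1277 = 15.0277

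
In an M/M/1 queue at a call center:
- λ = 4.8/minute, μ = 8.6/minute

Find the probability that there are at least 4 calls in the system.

ρ = λ/μ = 4.8/8.6 = 0.55814
P(N ≥ n) = ρⁿ
P(N ≥ 4) = 0.55814^4
P(N ≥ 4) = 0.09704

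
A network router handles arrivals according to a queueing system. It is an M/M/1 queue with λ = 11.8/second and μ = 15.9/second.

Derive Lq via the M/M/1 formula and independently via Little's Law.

Method 1 (direct): Lq = λ²/(μ(μ-λ)) = 139.24/(15.9 × 4.10) = 2.1359

Method 2 (Little's Law):
W = 1/(μ-λ) = 1/4.10 = 0.2439
Wq = W - 1/μ = 0.2439 - 0.06289 = 0.18101
Lq = λWq = 11.8 × 0.18101 = 2.1359 ✔ (matches Method 1)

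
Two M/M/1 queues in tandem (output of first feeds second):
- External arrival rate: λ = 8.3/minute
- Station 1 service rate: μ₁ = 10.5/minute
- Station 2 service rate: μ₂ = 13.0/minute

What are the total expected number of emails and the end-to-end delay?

By Jackson's theorem, each station behaves as independent M/M/1.
Station 1: ρ₁ = 8.3/10.5 = 0.7905, L₁ = ρ₁/(1-ρ₁) = λ/(μ₁-λ) = 8.3/2.20 = 3.7727
Station 2: ρ₂ = 8.3/13.0 = 0.6385, L₂ = ρ₂/(1-ρ₂) = λ/(μ₂-λ) = 8.3/4.70 = 1.7660
Total: L = L₁ + L₂ = 3.7727 + 1.7660 = 5.5387
W = L/λ = 5.5387/8.3 = 0.6673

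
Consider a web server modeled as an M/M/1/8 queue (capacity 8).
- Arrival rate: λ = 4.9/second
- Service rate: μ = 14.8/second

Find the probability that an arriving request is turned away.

ρ = λ/μ = 4.9/14.8 = 0.331081
P₀ = (1-ρ)/(1-ρ^(K+1)) = (1-0.331081)/(1-0.331081^9) = 0.66892/0.99995 = 0.6690
P_K = P₀×ρ^K = 0.66895 × 0.331081^8 = 0.66895 × 0.00014437 = 0.00009658
Blocking probability = 0.009658%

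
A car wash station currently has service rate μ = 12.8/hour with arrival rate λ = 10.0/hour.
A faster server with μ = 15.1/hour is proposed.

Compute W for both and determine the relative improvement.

System 1: ρ₁ = 10.0/12.8 = 0.7812, W₁ = 1/(12.8-10.0) = 0.35714
System 2: ρ₂ = 10.0/15.1 = 0.6623, W₂ = 1/(15.1-10.0) = 0.19608
Improvement: (W₁-W₂)/W₁ = (0.35714-0.19608)/0.35714 = 45.10%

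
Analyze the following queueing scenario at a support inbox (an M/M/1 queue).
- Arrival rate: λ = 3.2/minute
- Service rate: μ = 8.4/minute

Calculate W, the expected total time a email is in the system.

First, compute utilization: ρ = λ/μ = 3.2/8.4 = 0.3810
For M/M/1: W = 1/(μ-λ)
W = 1/(8.4-3.2) = 1/5.20
W = 0.1923 minutes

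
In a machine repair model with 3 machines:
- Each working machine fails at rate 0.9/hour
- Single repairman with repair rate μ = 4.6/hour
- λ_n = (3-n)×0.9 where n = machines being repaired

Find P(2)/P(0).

P(2)/P(0) = ∏_{i=0}^{2-1} λ_i/μ_{i+1}
= (3-0)×0.9/4.6 × (3-1)×0.9/4.6
= 0.2297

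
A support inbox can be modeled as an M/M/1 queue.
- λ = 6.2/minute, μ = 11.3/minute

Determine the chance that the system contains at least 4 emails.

ρ = λ/μ = 6.2/11.3 = 0.548673
P(N ≥ n) = ρⁿ
P(N ≥ 4) = 0.548673^4
P(N ≥ 4) = 0.09063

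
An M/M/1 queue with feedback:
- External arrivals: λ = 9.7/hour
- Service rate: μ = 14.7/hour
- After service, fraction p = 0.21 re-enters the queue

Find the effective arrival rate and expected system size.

Effective arrival rate: λ_eff = λ/(1-p) = 9.7/(1-0.21) = 9.7/0.79 = 12.27848
ρ = λ_eff/μ = 12.27848/14.7 = 0.835271
L = ρ/(1-ρ) = 0.835271/(1-0.835271) = 5.0706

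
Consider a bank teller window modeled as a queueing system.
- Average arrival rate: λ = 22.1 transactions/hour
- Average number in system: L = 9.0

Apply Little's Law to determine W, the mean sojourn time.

Little's Law: L = λW, so W = L/λ
W = 9.0/22.1 = 0.4072 hours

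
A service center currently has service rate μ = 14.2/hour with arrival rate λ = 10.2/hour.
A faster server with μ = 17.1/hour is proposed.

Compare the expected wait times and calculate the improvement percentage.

System 1: ρ₁ = 10.2/14.2 = 0.7183, W₁ = 1/(14.2-10.2) = 0.25000
System 2: ρ₂ = 10.2/17.1 = 0.5965, W₂ = 1/(17.1-10.2) = 0.14493
Improvement: (W₁-W₂)/W₁ = (0.25000-0.14493)/0.25000 = 42.03%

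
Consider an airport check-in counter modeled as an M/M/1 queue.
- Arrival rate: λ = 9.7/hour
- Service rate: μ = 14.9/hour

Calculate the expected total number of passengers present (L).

ρ = λ/μ = 9.7/14.9 = 0.6510
For M/M/1: L = λ/(μ-λ)
L = 9.7/(14.9-9.7) = 9.7/5.20
L = 1.8654 passengers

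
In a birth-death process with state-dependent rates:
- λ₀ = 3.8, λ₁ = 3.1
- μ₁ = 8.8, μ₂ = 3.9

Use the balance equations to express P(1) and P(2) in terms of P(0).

Balance equations:
State 0: λ₀P₀ = μ₁P₁ → P₁ = (λ₀/μ₁)P₀ = (3.8/8.8)P₀ = 0.4318P₀
State 1: P₂ = (λ₀λ₁)/(μ₁μ₂)P₀ = (3.8×3.1)/(8.8×3.9)P₀ = 0.3432P₀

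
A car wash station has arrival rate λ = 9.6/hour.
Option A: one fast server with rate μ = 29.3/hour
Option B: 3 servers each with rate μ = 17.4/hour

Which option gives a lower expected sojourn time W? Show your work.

Option A: single server μ = 29.3 (M/M/1)
  ρ_A = 9.6/29.3 = 0.3276
  W_A = 1/(μ-λ) = 1/(29.3-9.6) = 1/19.70 = 0.05076

Option B: 3 servers μ = 17.4 (M/M/3)
  ρ_B = λ/(cμ) = 9.6/(3×17.4) = 0.1839
  Offered load a = λ/μ = cρ = 9.6/17.4 = 0.5517
  P₀ = [ Σₙ₌₀^2 aⁿ/n! + a^3/(3!(1-ρ)) ]⁻¹
  Σ = a^0/0! + a^1/1! + a^2/2! = 1.0000 + 0.5517 + 0.1522 = 1.7039
  a^3/(3!(1-ρ)) = 0.16794/(6 × 0.81609) = 0.03430
  P₀ = 1/(1.7039 + 0.03430) = 0.5753
  Lq = P₀·a^3·ρ / (3!(1-ρ)²) = 0.57530 × 0.16794 × 0.18391 / (6 × 0.66601) = 0.004447
  Wq_B = Lq/λ = 0.004447/9.6 = 0.0004632
  W_B = Wq_B + 1/μ = 0.0004632 + 0.05747 = 0.05793

Since W_A = 0.05076 < W_B = 0.05793, Option A (single fast server) has the shorter time in system.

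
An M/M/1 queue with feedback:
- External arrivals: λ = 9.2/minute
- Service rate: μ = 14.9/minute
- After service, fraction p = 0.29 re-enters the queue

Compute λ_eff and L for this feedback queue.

Effective arrival rate: λ_eff = λ/(1-p) = 9.2/(1-0.29) = 9.2/0.71 = 12.957746
ρ = λ_eff/μ = 12.957746/14.9 = 0.869647
L = ρ/(1-ρ) = 0.869647/(1-0.869647) = 6.6715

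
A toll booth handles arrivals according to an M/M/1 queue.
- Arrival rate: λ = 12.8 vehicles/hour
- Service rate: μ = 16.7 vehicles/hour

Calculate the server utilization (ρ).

Server utilization: ρ = λ/μ
ρ = 12.8/16.7 = 0.7665
The server is busy 76.65% of the time.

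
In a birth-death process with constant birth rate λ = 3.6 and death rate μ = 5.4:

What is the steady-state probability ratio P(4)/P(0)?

For constant rates: P(n)/P(0) = (λ/μ)^n
P(4)/P(0) = (3.6/5.4)^4 = 0.66667^4 = 0.1975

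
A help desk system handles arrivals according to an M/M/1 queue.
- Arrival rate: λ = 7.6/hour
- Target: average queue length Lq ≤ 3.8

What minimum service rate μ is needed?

For M/M/1: Lq = λ²/(μ(μ-λ))
Need Lq ≤ 3.8, i.e. μ(μ-λ) ≥ λ²/3.8
μ² - 7.6μ - 57.76/3.8 ≥ 0  →  μ² - 7.6μ - 15.2000 ≥ 0
Quadratic formula (positive root): μ = [λ + √(λ² + 4×15.2000)]/2
Discriminant: 57.76 + 4×15.2000 = 118.5600, √118.5600 = 10.8885
μ ≥ (7.6 + 10.8885)/2 = 9.2443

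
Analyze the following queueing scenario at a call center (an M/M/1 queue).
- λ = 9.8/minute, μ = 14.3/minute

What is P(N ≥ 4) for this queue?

ρ = λ/μ = 9.8/14.3 = 0.6853
P(N ≥ n) = ρⁿ
P(N ≥ 4) = 0.6853^4
P(N ≥ 4) = 0.2206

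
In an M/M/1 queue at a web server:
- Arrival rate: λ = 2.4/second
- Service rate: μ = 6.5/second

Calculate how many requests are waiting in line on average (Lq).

ρ = λ/μ = 2.4/6.5 = 0.3692
For M/M/1: Lq = λ²/(μ(μ-λ))
Lq = 5.76/(6.5 × 4.10)
Lq = 0.2161 requests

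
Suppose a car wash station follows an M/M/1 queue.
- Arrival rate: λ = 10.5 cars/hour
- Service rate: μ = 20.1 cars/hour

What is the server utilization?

Server utilization: ρ = λ/μ
ρ = 10.5/20.1 = 0.5224
The server is busy 52.24% of the time.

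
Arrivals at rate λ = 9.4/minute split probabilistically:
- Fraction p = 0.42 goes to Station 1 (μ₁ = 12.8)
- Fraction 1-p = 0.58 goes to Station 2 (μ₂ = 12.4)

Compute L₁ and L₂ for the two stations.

Effective rates: λ₁ = 9.4×0.42 = 3.948, λ₂ = 9.4×0.58 = 5.452
Station 1: ρ₁ = 3.948/12.8 = 0.30844, L₁ = ρ₁/(1-ρ₁) = 0.30844/(1-0.30844) = 0.4460
Station 2: ρ₂ = 5.452/12.4 = 0.43968, L₂ = ρ₂/(1-ρ₂) = 0.43968/(1-0.43968) = 0.7847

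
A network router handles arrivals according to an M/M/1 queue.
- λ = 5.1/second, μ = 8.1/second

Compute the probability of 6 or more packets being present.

ρ = λ/μ = 5.1/8.1 = 0.62963
P(N ≥ n) = ρⁿ
P(N ≥ 6) = 0.62963^6
P(N ≥ 6) = 0.06230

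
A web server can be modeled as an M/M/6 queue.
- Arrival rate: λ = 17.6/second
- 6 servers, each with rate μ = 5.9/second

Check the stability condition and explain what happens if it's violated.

Stability requires ρ = λ/(cμ) < 1
ρ = 17.6/(6 × 5.9) = 17.6/35.40 = 0.4972
Since 0.4972 < 1, the system is STABLE.
The servers are busy 49.72% of the time.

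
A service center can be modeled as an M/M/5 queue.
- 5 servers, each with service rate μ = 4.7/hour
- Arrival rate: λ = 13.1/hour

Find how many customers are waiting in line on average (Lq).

Traffic intensity: ρ = λ/(cμ) = 13.1/(5×4.7) = 0.5574
Since ρ = 0.5574 < 1, system is stable.
Offered load a = λ/μ = cρ = 13.1/4.7 = 2.7872
P₀ = [ Σₙ₌₀^4 aⁿ/n! + a^5/(5!(1-ρ)) ]⁻¹
Σ = a^0/0! + a^1/1! + a^2/2! + a^3/3! + a^4/4! = 1.0000 + 2.7872 + 3.8843 + 3.6089 + 2.5147 = 13.7951
a^5/(5!(1-ρ)) = 168.2160/(120 × 0.442553) = 3.1675
P₀ = 1/(13.7951 + 3.1675) = 0.05895
Lq = P₀·a^5·ρ / (5!(1-ρ)²) = 0.058953 × 168.2160 × 0.55745 / (120 × 0.19585) = 0.2352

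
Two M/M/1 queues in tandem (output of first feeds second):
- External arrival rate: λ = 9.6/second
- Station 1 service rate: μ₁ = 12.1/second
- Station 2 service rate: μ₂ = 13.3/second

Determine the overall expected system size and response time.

By Jackson's theorem, each station behaves as independent M/M/1.
Station 1: ρ₁ = 9.6/12.1 = 0.7934, L₁ = ρ₁/(1-ρ₁) = λ/(μ₁-λ) = 9.6/2.50 = 3.8400
Station 2: ρ₂ = 9.6/13.3 = 0.7218, L₂ = ρ₂/(1-ρ₂) = λ/(μ₂-λ) = 9.6/3.70 = 2.5946
Total: L = L₁ + L₂ = 3.8400 + 2.5946 = 6.4346
W = L/λ = 6.4346/9.6 = 0.6703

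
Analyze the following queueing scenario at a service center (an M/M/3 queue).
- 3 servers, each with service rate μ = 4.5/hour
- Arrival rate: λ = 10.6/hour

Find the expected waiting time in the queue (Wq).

Traffic intensity: ρ = λ/(cμ) = 10.6/(3×4.5) = 0.7852
Since ρ = 0.7852 < 1, system is stable.
Offered load a = λ/μ = cρ = 10.6/4.5 = 2.3556
P₀ = [ Σₙ₌₀^2 aⁿ/n! + a^3/(3!(1-ρ)) ]⁻¹
Σ = a^0/0! + a^1/1! + a^2/2! = 1.0000 + 2.3556 + 2.7743 = 6.1299
a^3/(3!(1-ρ)) = 13.0701/(6 × 0.214815) = 10.1406
P₀ = 1/(6.1299 + 10.1406) = 0.06146
Lq = P₀·a^3·ρ / (3!(1-ρ)²) = 0.061461 × 13.0701 × 0.78519 / (6 × 0.046145) = 2.2781
Wq = Lq/λ = 2.2781/10.6 = 0.2149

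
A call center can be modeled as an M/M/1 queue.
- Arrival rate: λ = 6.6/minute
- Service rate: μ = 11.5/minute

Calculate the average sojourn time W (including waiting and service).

First, compute utilization: ρ = λ/μ = 6.6/11.5 = 0.5739
For M/M/1: W = 1/(μ-λ)
W = 1/(11.5-6.6) = 1/4.90
W = 0.2041 minutes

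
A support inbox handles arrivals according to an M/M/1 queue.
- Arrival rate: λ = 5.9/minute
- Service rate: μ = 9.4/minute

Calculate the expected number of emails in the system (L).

ρ = λ/μ = 5.9/9.4 = 0.6277
For M/M/1: L = λ/(μ-λ)
L = 5.9/(9.4-5.9) = 5.9/3.50
L = 1.6857 emails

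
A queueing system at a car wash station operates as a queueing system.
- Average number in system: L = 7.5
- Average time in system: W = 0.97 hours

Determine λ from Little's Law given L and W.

Little's Law: L = λW, so λ = L/W
λ = 7.5/0.97 = 7.7320 cars/hour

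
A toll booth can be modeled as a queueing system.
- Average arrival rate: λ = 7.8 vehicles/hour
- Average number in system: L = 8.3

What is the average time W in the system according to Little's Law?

Little's Law: L = λW, so W = L/λ
W = 8.3/7.8 = 1.0641 hours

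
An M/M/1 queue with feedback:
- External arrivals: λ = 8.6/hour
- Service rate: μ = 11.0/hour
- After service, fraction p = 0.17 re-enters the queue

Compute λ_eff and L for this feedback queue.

Effective arrival rate: λ_eff = λ/(1-p) = 8.6/(1-0.17) = 8.6/0.83 = 10.361446
ρ = λ_eff/μ = 10.361446/11.0 = 0.9419496
L = ρ/(1-ρ) = 0.9419496/(1-0.9419496) = 16.2264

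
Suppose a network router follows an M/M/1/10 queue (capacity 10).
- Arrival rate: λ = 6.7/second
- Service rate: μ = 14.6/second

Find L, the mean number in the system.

ρ = λ/μ = 6.7/14.6 = 0.4589
P₀ = (1-ρ)/(1-ρ^(K+1)) = (1-0.4589)/(1-0.4589^11) = 0.5411/0.9998 = 0.5412
P_K = P₀×ρ^K = 0.5412 × 0.4589^10 = 0.5412 × 0.0004142 = 0.0002242
L = ρ[1 - (K+1)ρ^K + Kρ^(K+1)] / [(1-ρ)(1-ρ^(K+1))]
L = 0.4589 × (1 - 11×0.0004142 + 10×0.0001901) / ((1 - 0.4589) × (1 - 0.0001901)) = 0.8460 packets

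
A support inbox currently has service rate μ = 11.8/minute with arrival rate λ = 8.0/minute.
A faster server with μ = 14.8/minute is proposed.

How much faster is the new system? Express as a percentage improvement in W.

System 1: ρ₁ = 8.0/11.8 = 0.6780, W₁ = 1/(11.8-8.0) = 0.26316
System 2: ρ₂ = 8.0/14.8 = 0.5405, W₂ = 1/(14.8-8.0) = 0.14706
Improvement: (W₁-W₂)/W₁ = (0.26316-0.14706)/0.26316 = 44.12%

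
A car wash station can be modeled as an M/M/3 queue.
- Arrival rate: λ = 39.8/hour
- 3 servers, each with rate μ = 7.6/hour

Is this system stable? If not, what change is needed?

Stability requires ρ = λ/(cμ) < 1
ρ = 39.8/(3 × 7.6) = 39.8/22.80 = 1.7456
Since 1.7456 ≥ 1, the system is UNSTABLE.
Need c > λ/μ = 39.8/7.6 = 5.24.
Minimum servers needed: c = 6.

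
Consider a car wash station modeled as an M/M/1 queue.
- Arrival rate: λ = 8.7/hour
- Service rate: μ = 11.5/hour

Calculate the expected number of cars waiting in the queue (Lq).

ρ = λ/μ = 8.7/11.5 = 0.7565
For M/M/1: Lq = λ²/(μ(μ-λ))
Lq = 75.69/(11.5 × 2.80)
Lq = 2.3506 cars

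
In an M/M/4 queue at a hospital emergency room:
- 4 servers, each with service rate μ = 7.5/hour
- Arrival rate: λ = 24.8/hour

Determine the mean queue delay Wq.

Traffic intensity: ρ = λ/(cμ) = 24.8/(4×7.5) = 0.8267
Since ρ = 0.8267 < 1, system is stable.
Offered load a = λ/μ = cρ = 24.8/7.5 = 3.3067
P₀ = [ Σₙ₌₀^3 aⁿ/n! + a^4/(4!(1-ρ)) ]⁻¹
Σ = a^0/0! + a^1/1! + a^2/2! + a^3/3! = 1.0000 + 3.3067 + 5.4670 + 6.0259 = 15.7996
a^4/(4!(1-ρ)) = 119.5533/(24 × 0.173333) = 28.7388
P₀ = 1/(15.7996 + 28.7388) = 0.02245
Lq = P₀·a^4·ρ / (4!(1-ρ)²) = 0.0224526 × 119.5533 × 0.826667 / (24 × 0.0300444) = 3.0774
Wq = Lq/λ = 3.0774/24.8 = 0.1241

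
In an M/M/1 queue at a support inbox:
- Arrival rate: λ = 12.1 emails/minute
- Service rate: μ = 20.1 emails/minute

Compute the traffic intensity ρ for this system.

Server utilization: ρ = λ/μ
ρ = 12.1/20.1 = 0.6020
The server is busy 60.20% of the time.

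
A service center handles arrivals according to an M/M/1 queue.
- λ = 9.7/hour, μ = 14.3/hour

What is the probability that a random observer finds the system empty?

ρ = λ/μ = 9.7/14.3 = 0.6783
P(0) = 1 - ρ = 1 - 0.6783 = 0.3217
The server is idle 32.17% of the time.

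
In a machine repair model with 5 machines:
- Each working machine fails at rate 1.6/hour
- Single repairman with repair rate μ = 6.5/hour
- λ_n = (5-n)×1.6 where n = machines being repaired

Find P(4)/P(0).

P(4)/P(0) = ∏_{i=0}^{4-1} λ_i/μ_{i+1}
= (5-0)×1.6/6.5 × (5-1)×1.6/6.5 × (5-2)×1.6/6.5 × (5-3)×1.6/6.5
= 0.4406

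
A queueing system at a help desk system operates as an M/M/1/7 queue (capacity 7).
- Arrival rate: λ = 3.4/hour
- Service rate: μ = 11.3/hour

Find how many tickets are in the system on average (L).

ρ = λ/μ = 3.4/11.3 = 0.30088
P₀ = (1-ρ)/(1-ρ^(K+1)) = (1-0.30088)/(1-0.30088^8) = 0.6991/0.9999 = 0.6992
P_K = P₀×ρ^K = 0.6992 × 0.30088^7 = 0.6992 × 0.0002232 = 0.0001561
L = ρ[1 - (K+1)ρ^K + Kρ^(K+1)] / [(1-ρ)(1-ρ^(K+1))]
L = 0.30088 × (1 - 8×0.0002232 + 7×0.00006717) / ((1 - 0.30088) × (1 - 0.00006717)) = 0.4298 tickets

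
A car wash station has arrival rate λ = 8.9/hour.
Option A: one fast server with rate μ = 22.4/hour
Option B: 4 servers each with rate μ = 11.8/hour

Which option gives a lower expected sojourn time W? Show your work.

Option A: single server μ = 22.4 (M/M/1)
  ρ_A = 8.9/22.4 = 0.3973
  W_A = 1/(μ-λ) = 1/(22.4-8.9) = 1/13.50 = 0.07407

Option B: 4 servers μ = 11.8 (M/M/4)
  ρ_B = λ/(cμ) = 8.9/(4×11.8) = 0.1886
  Offered load a = λ/μ = cρ = 8.9/11.8 = 0.7542
  P₀ = [ Σₙ₌₀^3 aⁿ/n! + a^4/(4!(1-ρ)) ]⁻¹
  Σ = a^0/0! + a^1/1! + a^2/2! + a^3/3! = 1.0000 + 0.75424 + 0.28444 + 0.071511 = 2.1102
  a^4/(4!(1-ρ)) = 0.3236/(24 × 0.8114) = 0.01662
  P₀ = 1/(2.1102 + 0.01662) = 0.4702
  Lq = P₀·a^4·ρ / (4!(1-ρ)²) = 0.4702 × 0.3236 × 0.1886 / (24 × 0.6584) = 0.001816
  Wq_B = Lq/λ = 0.001816/8.9 = 0.0002040
  W_B = Wq_B + 1/μ = 0.0002040 + 0.08475 = 0.08495

Since W_A = 0.07407 < W_B = 0.08495, Option A (single fast server) has the shorter time in system.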